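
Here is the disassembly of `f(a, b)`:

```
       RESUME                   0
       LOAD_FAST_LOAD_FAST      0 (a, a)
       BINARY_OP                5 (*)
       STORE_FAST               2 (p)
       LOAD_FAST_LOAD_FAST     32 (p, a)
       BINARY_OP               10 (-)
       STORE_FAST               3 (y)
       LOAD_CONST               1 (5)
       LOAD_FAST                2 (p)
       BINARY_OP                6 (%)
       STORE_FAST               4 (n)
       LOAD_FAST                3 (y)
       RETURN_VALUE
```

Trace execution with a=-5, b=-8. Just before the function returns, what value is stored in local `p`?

LOAD_FAST_LOAD_FAST a,a → push -5,-5. Stack: [-5, -5]
BINARY_OP * → -5 * -5 = 25. Stack: [25]
STORE_FAST p → p=25. Stack: []
LOAD_FAST_LOAD_FAST p,a → push 25,-5. Stack: [25, -5]
BINARY_OP - → 25 - -5 = 30. Stack: [30]
STORE_FAST y → y=30. Stack: []
LOAD_CONST → push 5. Stack: [5]
LOAD_FAST p → push 25. Stack: [5, 25]
BINARY_OP % → 5 % 25 = 5. Stack: [5]
STORE_FAST n → n=5. Stack: []
LOAD_FAST y → push 30. Stack: [30]
RETURN_VALUE → return 30.

25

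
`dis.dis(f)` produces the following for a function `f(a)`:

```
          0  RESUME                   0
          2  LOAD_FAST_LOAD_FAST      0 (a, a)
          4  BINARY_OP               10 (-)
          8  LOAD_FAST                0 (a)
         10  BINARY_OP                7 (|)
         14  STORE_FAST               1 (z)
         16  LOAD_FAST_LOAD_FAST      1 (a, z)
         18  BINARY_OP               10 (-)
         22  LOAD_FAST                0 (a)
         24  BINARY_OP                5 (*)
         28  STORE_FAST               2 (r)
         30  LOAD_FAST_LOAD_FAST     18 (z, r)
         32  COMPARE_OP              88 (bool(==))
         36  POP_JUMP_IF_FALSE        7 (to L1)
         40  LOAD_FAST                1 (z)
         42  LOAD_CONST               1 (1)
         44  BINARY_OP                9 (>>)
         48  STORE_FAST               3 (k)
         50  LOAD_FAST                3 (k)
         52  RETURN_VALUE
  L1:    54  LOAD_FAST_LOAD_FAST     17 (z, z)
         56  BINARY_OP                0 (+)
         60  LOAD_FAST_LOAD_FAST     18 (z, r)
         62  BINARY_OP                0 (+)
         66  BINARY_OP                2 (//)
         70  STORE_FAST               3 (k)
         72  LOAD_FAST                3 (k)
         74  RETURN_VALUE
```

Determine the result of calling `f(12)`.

2

LOAD_FAST_LOAD_FAST a,a → push 12,12. Stack: [12, 12]
BINARY_OP - → 12 - 12 = 0. Stack: [0]
LOAD_FAST a → push 12. Stack: [0, 12]
BINARY_OP | → 0 | 12 = 12. Stack: [12]
STORE_FAST z → z=12. Stack: []
LOAD_FAST_LOAD_FAST a,z → push 12,12. Stack: [12, 12]
BINARY_OP - → 12 - 12 = 0. Stack: [0]
LOAD_FAST a → push 12. Stack: [0, 12]
BINARY_OP * → 0 * 12 = 0. Stack: [0]
STORE_FAST r → r=0. Stack: []
LOAD_FAST_LOAD_FAST z,r → push 12,0. Stack: [12, 0]
COMPARE_OP bool(==) → 12 vs 0 = False. Stack: [False]
POP_JUMP_IF_FALSE → pop False; jump. Stack: []
LOAD_FAST_LOAD_FAST z,z → push 12,12. Stack: [12, 12]
BINARY_OP + → 12 + 12 = 24. Stack: [24]
LOAD_FAST_LOAD_FAST z,r → push 12,0. Stack: [24, 12, 0]
BINARY_OP + → 12 + 0 = 12. Stack: [24, 12]
BINARY_OP // → 24 // 12 = 2. Stack: [2]
STORE_FAST k → k=2. Stack: []
LOAD_FAST k → push 2. Stack: [2]
RETURN_VALUE → return 2.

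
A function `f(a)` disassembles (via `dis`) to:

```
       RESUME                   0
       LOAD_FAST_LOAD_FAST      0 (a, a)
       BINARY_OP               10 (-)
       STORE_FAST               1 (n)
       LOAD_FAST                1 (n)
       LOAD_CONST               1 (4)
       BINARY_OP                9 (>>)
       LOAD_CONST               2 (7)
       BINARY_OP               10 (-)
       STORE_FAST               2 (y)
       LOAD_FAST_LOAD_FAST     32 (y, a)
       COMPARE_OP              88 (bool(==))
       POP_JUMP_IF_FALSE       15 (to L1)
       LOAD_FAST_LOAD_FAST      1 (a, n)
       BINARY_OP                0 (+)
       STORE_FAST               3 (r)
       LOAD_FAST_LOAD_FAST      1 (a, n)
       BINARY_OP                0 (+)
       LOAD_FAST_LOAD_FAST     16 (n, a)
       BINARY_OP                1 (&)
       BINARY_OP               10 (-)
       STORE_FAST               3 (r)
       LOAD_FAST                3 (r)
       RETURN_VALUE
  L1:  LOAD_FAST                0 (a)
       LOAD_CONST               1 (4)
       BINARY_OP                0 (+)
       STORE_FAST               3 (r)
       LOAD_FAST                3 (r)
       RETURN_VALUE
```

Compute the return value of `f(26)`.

LOAD_FAST_LOAD_FAST a,a → push 26,26. Stack: [26, 26]
BINARY_OP - → 26 - 26 = 0. Stack: [0]
STORE_FAST n → n=0. Stack: []
LOAD_FAST n → push 0. Stack: [0]
LOAD_CONST → push 4. Stack: [0, 4]
BINARY_OP >> → 0 >> 4 = 0. Stack: [0]
LOAD_CONST → push 7. Stack: [0, 7]
BINARY_OP - → 0 - 7 = -7. Stack: [-7]
STORE_FAST y → y=-7. Stack: []
LOAD_FAST_LOAD_FAST y,a → push -7,26. Stack: [-7, 26]
COMPARE_OP bool(==) → -7 vs 26 = False. Stack: [False]
POP_JUMP_IF_FALSE → pop False; jump. Stack: []
LOAD_FAST a → push 26. Stack: [26]
LOAD_CONST → push 4. Stack: [26, 4]
BINARY_OP + → 26 + 4 = 30. Stack: [30]
STORE_FAST r → r=30. Stack: []
LOAD_FAST r → push 30. Stack: [30]
RETURN_VALUE → return 30.

30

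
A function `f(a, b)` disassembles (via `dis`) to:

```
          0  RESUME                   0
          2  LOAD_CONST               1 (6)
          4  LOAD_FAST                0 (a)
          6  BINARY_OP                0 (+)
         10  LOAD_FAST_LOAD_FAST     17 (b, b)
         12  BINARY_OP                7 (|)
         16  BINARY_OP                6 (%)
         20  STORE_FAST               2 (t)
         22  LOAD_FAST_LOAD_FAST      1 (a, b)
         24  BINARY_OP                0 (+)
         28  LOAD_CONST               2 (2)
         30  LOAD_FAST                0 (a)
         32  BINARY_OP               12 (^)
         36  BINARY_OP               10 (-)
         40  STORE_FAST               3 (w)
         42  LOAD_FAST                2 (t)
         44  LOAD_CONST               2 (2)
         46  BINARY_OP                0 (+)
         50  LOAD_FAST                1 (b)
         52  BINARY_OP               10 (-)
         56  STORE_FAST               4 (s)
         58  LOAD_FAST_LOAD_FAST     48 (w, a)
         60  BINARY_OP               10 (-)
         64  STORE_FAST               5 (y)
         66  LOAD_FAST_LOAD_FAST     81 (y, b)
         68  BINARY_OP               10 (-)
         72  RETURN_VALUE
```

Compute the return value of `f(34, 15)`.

LOAD_CONST → push 6. Stack: [6]
LOAD_FAST a → push 34. Stack: [6, 34]
BINARY_OP + → 6 + 34 = 40. Stack: [40]
LOAD_FAST_LOAD_FAST b,b → push 15,15. Stack: [40, 15, 15]
BINARY_OP | → 15 | 15 = 15. Stack: [40, 15]
BINARY_OP % → 40 % 15 = 10. Stack: [10]
STORE_FAST t → t=10. Stack: []
LOAD_FAST_LOAD_FAST a,b → push 34,15. Stack: [34, 15]
BINARY_OP + → 34 + 15 = 49. Stack: [49]
LOAD_CONST → push 2. Stack: [49, 2]
LOAD_FAST a → push 34. Stack: [49, 2, 34]
BINARY_OP ^ → 2 ^ 34 = 32. Stack: [49, 32]
BINARY_OP - → 49 - 32 = 17. Stack: [17]
STORE_FAST w → w=17. Stack: []
LOAD_FAST t → push 10. Stack: [10]
LOAD_CONST → push 2. Stack: [10, 2]
BINARY_OP + → 10 + 2 = 12. Stack: [12]
LOAD_FAST b → push 15. Stack: [12, 15]
BINARY_OP - → 12 - 15 = -3. Stack: [-3]
STORE_FAST s → s=-3. Stack: []
LOAD_FAST_LOAD_FAST w,a → push 17,34. Stack: [17, 34]
BINARY_OP - → 17 - 34 = -17. Stack: [-17]
STORE_FAST y → y=-17. Stack: []
LOAD_FAST_LOAD_FAST y,b → push -17,15. Stack: [-17, 15]
BINARY_OP - → -17 - 15 = -32. Stack: [-32]
RETURN_VALUE → return -32.

-32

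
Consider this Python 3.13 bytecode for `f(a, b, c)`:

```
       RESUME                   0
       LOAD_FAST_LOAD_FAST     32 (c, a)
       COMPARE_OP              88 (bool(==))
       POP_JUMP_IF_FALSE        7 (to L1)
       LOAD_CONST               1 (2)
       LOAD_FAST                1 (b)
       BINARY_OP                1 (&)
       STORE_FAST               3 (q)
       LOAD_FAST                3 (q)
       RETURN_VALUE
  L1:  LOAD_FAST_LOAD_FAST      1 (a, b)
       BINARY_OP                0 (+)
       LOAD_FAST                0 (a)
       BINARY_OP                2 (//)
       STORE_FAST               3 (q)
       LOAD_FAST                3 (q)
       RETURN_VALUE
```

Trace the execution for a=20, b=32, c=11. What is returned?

2

LOAD_FAST_LOAD_FAST c,a → push 11,20. Stack: [11, 20]
COMPARE_OP bool(==) → 11 vs 20 = False. Stack: [False]
POP_JUMP_IF_FALSE → pop False; jump. Stack: []
LOAD_FAST_LOAD_FAST a,b → push 20,32. Stack: [20, 32]
BINARY_OP + → 20 + 32 = 52. Stack: [52]
LOAD_FAST a → push 20. Stack: [52, 20]
BINARY_OP // → 52 // 20 = 2. Stack: [2]
STORE_FAST q → q=2. Stack: []
LOAD_FAST q → push 2. Stack: [2]
RETURN_VALUE → return 2.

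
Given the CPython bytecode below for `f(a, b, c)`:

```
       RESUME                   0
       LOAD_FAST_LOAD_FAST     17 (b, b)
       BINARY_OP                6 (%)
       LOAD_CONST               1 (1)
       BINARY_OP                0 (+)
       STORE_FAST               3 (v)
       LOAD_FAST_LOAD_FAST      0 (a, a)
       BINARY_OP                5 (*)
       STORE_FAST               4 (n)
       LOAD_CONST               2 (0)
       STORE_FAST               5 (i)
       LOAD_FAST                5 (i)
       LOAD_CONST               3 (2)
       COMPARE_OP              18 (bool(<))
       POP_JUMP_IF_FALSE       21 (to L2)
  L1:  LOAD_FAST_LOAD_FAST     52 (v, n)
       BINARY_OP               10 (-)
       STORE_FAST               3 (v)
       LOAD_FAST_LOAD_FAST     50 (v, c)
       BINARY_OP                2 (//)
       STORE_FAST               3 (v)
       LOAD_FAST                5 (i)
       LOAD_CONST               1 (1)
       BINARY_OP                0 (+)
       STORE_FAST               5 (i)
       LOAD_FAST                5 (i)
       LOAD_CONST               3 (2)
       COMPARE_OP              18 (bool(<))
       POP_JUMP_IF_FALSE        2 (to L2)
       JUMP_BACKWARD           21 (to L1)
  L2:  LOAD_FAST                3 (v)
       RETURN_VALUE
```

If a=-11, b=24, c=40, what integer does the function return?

LOAD_FAST_LOAD_FAST b,b → push 24,24. Stack: [24, 24]
BINARY_OP % → 24 % 24 = 0. Stack: [0]
LOAD_CONST → push 1. Stack: [0, 1]
BINARY_OP + → 0 + 1 = 1. Stack: [1]
STORE_FAST v → v=1. Stack: []
LOAD_FAST_LOAD_FAST a,a → push -11,-11. Stack: [-11, -11]
BINARY_OP * → -11 * -11 = 121. Stack: [121]
STORE_FAST n → n=121. Stack: []
LOAD_CONST → push 0. Stack: [0]
STORE_FAST i → i=0. Stack: []
LOAD_FAST i → push 0. Stack: [0]
LOAD_CONST → push 2. Stack: [0, 2]
COMPARE_OP bool(<) → 0 vs 2 = True. Stack: [True]
POP_JUMP_IF_FALSE → pop True; no jump. Stack: []
LOAD_FAST_LOAD_FAST v,n → push 1,121. Stack: [1, 121]
BINARY_OP - → 1 - 121 = -120. Stack: [-120]
STORE_FAST v → v=-120. Stack: []
LOAD_FAST_LOAD_FAST v,c → push -120,40. Stack: [-120, 40]
BINARY_OP // → -120 // 40 = -3. Stack: [-3]
STORE_FAST v → v=-3. Stack: []
LOAD_FAST i → push 0. Stack: [0]
LOAD_CONST → push 1. Stack: [0, 1]
BINARY_OP + → 0 + 1 = 1. Stack: [1]
STORE_FAST i → i=1. Stack: []
LOAD_FAST i → push 1. Stack: [1]
LOAD_CONST → push 2. Stack: [1, 2]
COMPARE_OP bool(<) → 1 vs 2 = True. Stack: [True]
POP_JUMP_IF_FALSE → pop True; no jump. Stack: []
LOAD_FAST_LOAD_FAST v,n → push -3,121. Stack: [-3, 121]
BINARY_OP - → -3 - 121 = -124. Stack: [-124]
STORE_FAST v → v=-124. Stack: []
LOAD_FAST_LOAD_FAST v,c → push -124,40. Stack: [-124, 40]
BINARY_OP // → -124 // 40 = -4. Stack: [-4]
STORE_FAST v → v=-4. Stack: []
LOAD_FAST i → push 1. Stack: [1]
LOAD_CONST → push 1. Stack: [1, 1]
BINARY_OP + → 1 + 1 = 2. Stack: [2]
STORE_FAST i → i=2. Stack: []
LOAD_FAST i → push 2. Stack: [2]
LOAD_CONST → push 2. Stack: [2, 2]
COMPARE_OP bool(<) → 2 vs 2 = False. Stack: [False]
POP_JUMP_IF_FALSE → pop False; jump. Stack: []
LOAD_FAST v → push -4. Stack: [-4]
RETURN_VALUE → return -4.

-4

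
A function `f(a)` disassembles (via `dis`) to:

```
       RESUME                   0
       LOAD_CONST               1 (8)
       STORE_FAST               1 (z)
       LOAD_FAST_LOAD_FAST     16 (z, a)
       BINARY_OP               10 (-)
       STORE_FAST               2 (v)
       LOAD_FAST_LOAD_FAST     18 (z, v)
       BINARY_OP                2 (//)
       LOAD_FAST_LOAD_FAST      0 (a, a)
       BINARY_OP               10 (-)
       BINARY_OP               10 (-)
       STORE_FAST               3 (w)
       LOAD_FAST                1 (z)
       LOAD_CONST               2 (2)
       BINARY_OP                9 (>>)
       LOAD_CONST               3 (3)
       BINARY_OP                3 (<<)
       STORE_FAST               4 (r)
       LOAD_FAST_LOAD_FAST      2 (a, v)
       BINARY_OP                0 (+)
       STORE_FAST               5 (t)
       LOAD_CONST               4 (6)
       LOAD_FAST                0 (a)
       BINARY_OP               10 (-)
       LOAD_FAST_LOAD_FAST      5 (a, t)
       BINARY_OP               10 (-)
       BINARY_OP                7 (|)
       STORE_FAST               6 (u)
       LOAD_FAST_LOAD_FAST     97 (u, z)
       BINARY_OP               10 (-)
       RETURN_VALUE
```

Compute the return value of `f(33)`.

-11

LOAD_CONST → push 8. Stack: [8]
STORE_FAST z → z=8. Stack: []
LOAD_FAST_LOAD_FAST z,a → push 8,33. Stack: [8, 33]
BINARY_OP - → 8 - 33 = -25. Stack: [-25]
STORE_FAST v → v=-25. Stack: []
LOAD_FAST_LOAD_FAST z,v → push 8,-25. Stack: [8, -25]
BINARY_OP // → 8 // -25 = -1. Stack: [-1]
LOAD_FAST_LOAD_FAST a,a → push 33,33. Stack: [-1, 33, 33]
BINARY_OP - → 33 - 33 = 0. Stack: [-1, 0]
BINARY_OP - → -1 - 0 = -1. Stack: [-1]
STORE_FAST w → w=-1. Stack: []
LOAD_FAST z → push 8. Stack: [8]
LOAD_CONST → push 2. Stack: [8, 2]
BINARY_OP >> → 8 >> 2 = 2. Stack: [2]
LOAD_CONST → push 3. Stack: [2, 3]
BINARY_OP << → 2 << 3 = 16. Stack: [16]
STORE_FAST r → r=16. Stack: []
LOAD_FAST_LOAD_FAST a,v → push 33,-25. Stack: [33, -25]
BINARY_OP + → 33 + -25 = 8. Stack: [8]
STORE_FAST t → t=8. Stack: []
LOAD_CONST → push 6. Stack: [6]
LOAD_FAST a → push 33. Stack: [6, 33]
BINARY_OP - → 6 - 33 = -27. Stack: [-27]
LOAD_FAST_LOAD_FAST a,t → push 33,8. Stack: [-27, 33, 8]
BINARY_OP - → 33 - 8 = 25. Stack: [-27, 25]
BINARY_OP | → -27 | 25 = -3. Stack: [-3]
STORE_FAST u → u=-3. Stack: []
LOAD_FAST_LOAD_FAST u,z → push -3,8. Stack: [-3, 8]
BINARY_OP - → -3 - 8 = -11. Stack: [-11]
RETURN_VALUE → return -11.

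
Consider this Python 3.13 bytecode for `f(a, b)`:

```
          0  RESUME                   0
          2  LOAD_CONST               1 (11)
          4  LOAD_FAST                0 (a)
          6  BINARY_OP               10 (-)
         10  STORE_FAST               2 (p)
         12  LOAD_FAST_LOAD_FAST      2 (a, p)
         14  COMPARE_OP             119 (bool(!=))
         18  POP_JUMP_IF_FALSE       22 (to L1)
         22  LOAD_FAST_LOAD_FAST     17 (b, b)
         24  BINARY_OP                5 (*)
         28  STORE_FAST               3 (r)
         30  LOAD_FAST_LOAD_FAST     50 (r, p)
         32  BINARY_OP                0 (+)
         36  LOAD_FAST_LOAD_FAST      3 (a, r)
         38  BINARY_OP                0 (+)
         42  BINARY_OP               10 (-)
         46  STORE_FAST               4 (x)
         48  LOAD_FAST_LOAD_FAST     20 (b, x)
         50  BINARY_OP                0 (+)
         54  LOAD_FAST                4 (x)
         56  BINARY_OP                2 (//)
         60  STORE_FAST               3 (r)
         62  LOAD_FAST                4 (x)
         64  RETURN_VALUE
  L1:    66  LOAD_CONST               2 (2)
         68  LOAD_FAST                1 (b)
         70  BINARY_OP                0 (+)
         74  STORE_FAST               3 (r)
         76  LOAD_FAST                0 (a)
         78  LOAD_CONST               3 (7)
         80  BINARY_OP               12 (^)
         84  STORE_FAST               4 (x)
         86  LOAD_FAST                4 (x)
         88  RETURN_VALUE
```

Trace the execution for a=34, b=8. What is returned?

LOAD_CONST → push 11. Stack: [11]
LOAD_FAST a → push 34. Stack: [11, 34]
BINARY_OP - → 11 - 34 = -23. Stack: [-23]
STORE_FAST p → p=-23. Stack: []
LOAD_FAST_LOAD_FAST a,p → push 34,-23. Stack: [34, -23]
COMPARE_OP bool(!=) → 34 vs -23 = True. Stack: [True]
POP_JUMP_IF_FALSE → pop True; no jump. Stack: []
LOAD_FAST_LOAD_FAST b,b → push 8,8. Stack: [8, 8]
BINARY_OP * → 8 * 8 = 64. Stack: [64]
STORE_FAST r → r=64. Stack: []
LOAD_FAST_LOAD_FAST r,p → push 64,-23. Stack: [64, -23]
BINARY_OP + → 64 + -23 = 41. Stack: [41]
LOAD_FAST_LOAD_FAST a,r → push 34,64. Stack: [41, 34, 64]
BINARY_OP + → 34 + 64 = 98. Stack: [41, 98]
BINARY_OP - → 41 - 98 = -57. Stack: [-57]
STORE_FAST x → x=-57. Stack: []
LOAD_FAST_LOAD_FAST b,x → push 8,-57. Stack: [8, -57]
BINARY_OP + → 8 + -57 = -49. Stack: [-49]
LOAD_FAST x → push -57. Stack: [-49, -57]
BINARY_OP // → -49 // -57 = 0. Stack: [0]
STORE_FAST r → r=0. Stack: []
LOAD_FAST x → push -57. Stack: [-57]
RETURN_VALUE → return -57.

-57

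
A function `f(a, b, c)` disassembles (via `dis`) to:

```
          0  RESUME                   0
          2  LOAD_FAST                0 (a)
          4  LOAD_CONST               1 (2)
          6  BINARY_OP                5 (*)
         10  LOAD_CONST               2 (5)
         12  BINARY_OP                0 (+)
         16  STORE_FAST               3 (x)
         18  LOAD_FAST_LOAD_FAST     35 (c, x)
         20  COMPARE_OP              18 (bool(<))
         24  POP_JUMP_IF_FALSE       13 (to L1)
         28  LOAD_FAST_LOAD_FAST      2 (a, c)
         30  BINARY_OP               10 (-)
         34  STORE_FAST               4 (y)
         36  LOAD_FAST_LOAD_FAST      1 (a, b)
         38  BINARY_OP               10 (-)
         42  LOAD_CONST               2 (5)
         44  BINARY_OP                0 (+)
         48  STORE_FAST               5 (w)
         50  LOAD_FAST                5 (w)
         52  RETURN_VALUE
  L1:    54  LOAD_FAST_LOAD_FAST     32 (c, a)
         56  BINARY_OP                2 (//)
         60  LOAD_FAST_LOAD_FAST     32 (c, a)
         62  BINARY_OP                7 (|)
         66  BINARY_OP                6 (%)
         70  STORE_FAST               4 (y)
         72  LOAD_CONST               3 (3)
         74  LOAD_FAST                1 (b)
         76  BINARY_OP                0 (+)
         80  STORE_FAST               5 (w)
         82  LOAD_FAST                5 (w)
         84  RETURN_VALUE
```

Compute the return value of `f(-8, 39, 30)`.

42

LOAD_FAST a → push -8. Stack: [-8]
LOAD_CONST → push 2. Stack: [-8, 2]
BINARY_OP * → -8 * 2 = -16. Stack: [-16]
LOAD_CONST → push 5. Stack: [-16, 5]
BINARY_OP + → -16 + 5 = -11. Stack: [-11]
STORE_FAST x → x=-11. Stack: []
LOAD_FAST_LOAD_FAST c,x → push 30,-11. Stack: [30, -11]
COMPARE_OP bool(<) → 30 vs -11 = False. Stack: [False]
POP_JUMP_IF_FALSE → pop False; jump. Stack: []
LOAD_FAST_LOAD_FAST c,a → push 30,-8. Stack: [30, -8]
BINARY_OP // → 30 // -8 = -4. Stack: [-4]
LOAD_FAST_LOAD_FAST c,a → push 30,-8. Stack: [-4, 30, -8]
BINARY_OP | → 30 | -8 = -2. Stack: [-4, -2]
BINARY_OP % → -4 % -2 = 0. Stack: [0]
STORE_FAST y → y=0. Stack: []
LOAD_CONST → push 3. Stack: [3]
LOAD_FAST b → push 39. Stack: [3, 39]
BINARY_OP + → 3 + 39 = 42. Stack: [42]
STORE_FAST w → w=42. Stack: []
LOAD_FAST w → push 42. Stack: [42]
RETURN_VALUE → return 42.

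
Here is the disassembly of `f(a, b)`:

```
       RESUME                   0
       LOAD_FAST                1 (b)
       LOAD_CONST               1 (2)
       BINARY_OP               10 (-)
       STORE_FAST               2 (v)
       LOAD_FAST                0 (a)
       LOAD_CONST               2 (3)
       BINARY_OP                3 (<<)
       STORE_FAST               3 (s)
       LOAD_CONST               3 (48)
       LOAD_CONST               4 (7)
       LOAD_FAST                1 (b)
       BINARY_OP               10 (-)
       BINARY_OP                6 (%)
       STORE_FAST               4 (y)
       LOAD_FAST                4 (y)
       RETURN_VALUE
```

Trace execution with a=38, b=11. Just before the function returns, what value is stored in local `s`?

304

LOAD_FAST b → push 11. Stack: [11]
LOAD_CONST → push 2. Stack: [11, 2]
BINARY_OP - → 11 - 2 = 9. Stack: [9]
STORE_FAST v → v=9. Stack: []
LOAD_FAST a → push 38. Stack: [38]
LOAD_CONST → push 3. Stack: [38, 3]
BINARY_OP << → 38 << 3 = 304. Stack: [304]
STORE_FAST s → s=304. Stack: []
LOAD_CONST → push 48. Stack: [48]
LOAD_CONST → push 7. Stack: [48, 7]
LOAD_FAST b → push 11. Stack: [48, 7, 11]
BINARY_OP - → 7 - 11 = -4. Stack: [48, -4]
BINARY_OP % → 48 % -4 = 0. Stack: [0]
STORE_FAST y → y=0. Stack: []
LOAD_FAST y → push 0. Stack: [0]
RETURN_VALUE → return 0.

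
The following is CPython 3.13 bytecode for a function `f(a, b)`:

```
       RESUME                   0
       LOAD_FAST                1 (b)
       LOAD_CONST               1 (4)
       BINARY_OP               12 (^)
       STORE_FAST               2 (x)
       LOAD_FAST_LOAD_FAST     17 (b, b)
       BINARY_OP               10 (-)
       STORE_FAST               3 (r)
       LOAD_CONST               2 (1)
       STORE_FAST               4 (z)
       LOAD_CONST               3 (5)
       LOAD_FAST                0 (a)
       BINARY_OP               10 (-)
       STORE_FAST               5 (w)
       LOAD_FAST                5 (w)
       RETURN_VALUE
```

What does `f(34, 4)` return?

LOAD_FAST b → push 4. Stack: [4]
LOAD_CONST → push 4. Stack: [4, 4]
BINARY_OP ^ → 4 ^ 4 = 0. Stack: [0]
STORE_FAST x → x=0. Stack: []
LOAD_FAST_LOAD_FAST b,b → push 4,4. Stack: [4, 4]
BINARY_OP - → 4 - 4 = 0. Stack: [0]
STORE_FAST r → r=0. Stack: []
LOAD_CONST → push 1. Stack: [1]
STORE_FAST z → z=1. Stack: []
LOAD_CONST → push 5. Stack: [5]
LOAD_FAST a → push 34. Stack: [5, 34]
BINARY_OP - → 5 - 34 = -29. Stack: [-29]
STORE_FAST w → w=-29. Stack: []
LOAD_FAST w → push -29. Stack: [-29]
RETURN_VALUE → return -29.

-29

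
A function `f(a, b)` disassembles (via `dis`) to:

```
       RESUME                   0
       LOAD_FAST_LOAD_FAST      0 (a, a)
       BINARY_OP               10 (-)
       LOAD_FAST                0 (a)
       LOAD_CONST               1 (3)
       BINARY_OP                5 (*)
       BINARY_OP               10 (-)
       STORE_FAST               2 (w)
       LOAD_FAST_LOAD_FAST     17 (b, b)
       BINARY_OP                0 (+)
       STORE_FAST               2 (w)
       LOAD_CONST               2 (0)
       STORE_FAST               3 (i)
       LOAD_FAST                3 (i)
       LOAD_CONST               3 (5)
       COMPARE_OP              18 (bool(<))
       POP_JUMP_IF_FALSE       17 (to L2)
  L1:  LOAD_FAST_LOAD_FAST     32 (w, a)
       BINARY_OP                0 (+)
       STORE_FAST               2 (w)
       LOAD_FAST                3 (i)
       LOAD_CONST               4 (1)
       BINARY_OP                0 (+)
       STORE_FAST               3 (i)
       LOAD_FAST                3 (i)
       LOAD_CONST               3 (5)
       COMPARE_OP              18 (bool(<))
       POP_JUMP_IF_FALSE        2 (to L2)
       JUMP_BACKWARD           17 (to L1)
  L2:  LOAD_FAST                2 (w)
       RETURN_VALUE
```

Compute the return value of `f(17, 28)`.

LOAD_FAST_LOAD_FAST a,a → push 17,17
BINARY_OP - → 17 - 17 = 0
LOAD_FAST a → push 17
LOAD_CONST → push 3
BINARY_OP * → 17 * 3 = 51
BINARY_OP - → 0 - 51 = -51
STORE_FAST w → w=-51
LOAD_FAST_LOAD_FAST b,b → push 28,28
BINARY_OP + → 28 + 28 = 56
STORE_FAST w → w=56
LOAD_CONST → push 0
STORE_FAST i → i=0
LOAD_FAST i → push 0
LOAD_CONST → push 5
COMPARE_OP bool(<) → 0 vs 5 = True
POP_JUMP_IF_FALSE → pop True; no jump
LOAD_FAST_LOAD_FAST w,a → push 56,17
BINARY_OP + → 56 + 17 = 73
STORE_FAST w → w=73
LOAD_FAST i → push 0
LOAD_CONST → push 1
BINARY_OP + → 0 + 1 = 1
STORE_FAST i → i=1
LOAD_FAST i → push 1
LOAD_CONST → push 5
COMPARE_OP bool(<) → 1 vs 5 = True
POP_JUMP_IF_FALSE → pop True; no jump
LOAD_FAST_LOAD_FAST w,a → push 73,17
BINARY_OP + → 73 + 17 = 90
STORE_FAST w → w=90
LOAD_FAST i → push 1
LOAD_CONST → push 1
BINARY_OP + → 1 + 1 = 2
STORE_FAST i → i=2
LOAD_FAST i → push 2
LOAD_CONST → push 5
COMPARE_OP bool(<) → 2 vs 5 = True
POP_JUMP_IF_FALSE → pop True; no jump
LOAD_FAST_LOAD_FAST w,a → push 90,17
BINARY_OP + → 90 + 17 = 107
STORE_FAST w → w=107
LOAD_FAST i → push 2
LOAD_CONST → push 1
BINARY_OP + → 2 + 1 = 3
STORE_FAST i → i=3
LOAD_FAST i → push 3
LOAD_CONST → push 5
COMPARE_OP bool(<) → 3 vs 5 = True
POP_JUMP_IF_FALSE → pop True; no jump
LOAD_FAST_LOAD_FAST w,a → push 107,17
BINARY_OP + → 107 + 17 = 124
STORE_FAST w → w=124
LOAD_FAST i → push 3
LOAD_CONST → push 1
BINARY_OP + → 3 + 1 = 4
STORE_FAST i → i=4
LOAD_FAST i → push 4
LOAD_CONST → push 5
COMPARE_OP bool(<) → 4 vs 5 = True
POP_JUMP_IF_FALSE → pop True; no jump
LOAD_FAST_LOAD_FAST w,a → push 124,17
BINARY_OP + → 124 + 17 = 141
STORE_FAST w → w=141
LOAD_FAST i → push 4
LOAD_CONST → push 1
BINARY_OP + → 4 + 1 = 5
STORE_FAST i → i=5
LOAD_FAST i → push 5
LOAD_CONST → push 5
COMPARE_OP bool(<) → 5 vs 5 = False
POP_JUMP_IF_FALSE → pop False; jump
LOAD_FAST w → push 141
RETURN_VALUE → return 141.

141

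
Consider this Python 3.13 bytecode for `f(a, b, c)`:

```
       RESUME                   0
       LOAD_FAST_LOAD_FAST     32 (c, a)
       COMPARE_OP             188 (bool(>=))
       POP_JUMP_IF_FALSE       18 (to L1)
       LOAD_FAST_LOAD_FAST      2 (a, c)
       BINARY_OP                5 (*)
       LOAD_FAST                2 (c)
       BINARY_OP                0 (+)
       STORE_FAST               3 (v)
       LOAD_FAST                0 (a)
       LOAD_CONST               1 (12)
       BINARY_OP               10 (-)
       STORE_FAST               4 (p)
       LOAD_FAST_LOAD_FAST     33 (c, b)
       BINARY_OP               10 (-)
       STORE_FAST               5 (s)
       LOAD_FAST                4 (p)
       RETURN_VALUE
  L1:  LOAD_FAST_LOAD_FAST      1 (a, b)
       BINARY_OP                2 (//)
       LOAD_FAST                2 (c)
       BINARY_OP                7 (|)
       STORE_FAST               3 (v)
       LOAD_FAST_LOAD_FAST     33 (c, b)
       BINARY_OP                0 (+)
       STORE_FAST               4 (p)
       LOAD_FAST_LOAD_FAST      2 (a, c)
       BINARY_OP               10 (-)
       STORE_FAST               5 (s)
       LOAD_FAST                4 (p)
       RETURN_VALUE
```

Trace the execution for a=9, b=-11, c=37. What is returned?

-3

LOAD_FAST_LOAD_FAST c,a → push 37,9. Stack: [37, 9]
COMPARE_OP bool(>=) → 37 vs 9 = True. Stack: [True]
POP_JUMP_IF_FALSE → pop True; no jump. Stack: []
LOAD_FAST_LOAD_FAST a,c → push 9,37. Stack: [9, 37]
BINARY_OP * → 9 * 37 = 333. Stack: [333]
LOAD_FAST c → push 37. Stack: [333, 37]
BINARY_OP + → 333 + 37 = 370. Stack: [370]
STORE_FAST v → v=370. Stack: []
LOAD_FAST a → push 9. Stack: [9]
LOAD_CONST → push 12. Stack: [9, 12]
BINARY_OP - → 9 - 12 = -3. Stack: [-3]
STORE_FAST p → p=-3. Stack: []
LOAD_FAST_LOAD_FAST c,b → push 37,-11. Stack: [37, -11]
BINARY_OP - → 37 - -11 = 48. Stack: [48]
STORE_FAST s → s=48. Stack: []
LOAD_FAST p → push -3. Stack: [-3]
RETURN_VALUE → return -3.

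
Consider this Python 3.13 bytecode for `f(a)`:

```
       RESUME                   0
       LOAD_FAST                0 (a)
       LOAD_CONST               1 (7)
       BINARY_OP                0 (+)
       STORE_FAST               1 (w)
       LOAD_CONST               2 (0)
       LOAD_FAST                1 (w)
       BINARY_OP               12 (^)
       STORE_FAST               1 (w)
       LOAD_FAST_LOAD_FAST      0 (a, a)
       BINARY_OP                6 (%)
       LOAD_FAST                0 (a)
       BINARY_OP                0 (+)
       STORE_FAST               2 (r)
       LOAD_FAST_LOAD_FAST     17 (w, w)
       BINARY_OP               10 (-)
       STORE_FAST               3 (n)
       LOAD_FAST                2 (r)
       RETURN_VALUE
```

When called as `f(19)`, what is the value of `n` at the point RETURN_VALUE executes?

0

LOAD_FAST a → push 19. Stack: [19]
LOAD_CONST → push 7. Stack: [19, 7]
BINARY_OP + → 19 + 7 = 26. Stack: [26]
STORE_FAST w → w=26. Stack: []
LOAD_CONST → push 0. Stack: [0]
LOAD_FAST w → push 26. Stack: [0, 26]
BINARY_OP ^ → 0 ^ 26 = 26. Stack: [26]
STORE_FAST w → w=26. Stack: []
LOAD_FAST_LOAD_FAST a,a → push 19,19. Stack: [19, 19]
BINARY_OP % → 19 % 19 = 0. Stack: [0]
LOAD_FAST a → push 19. Stack: [0, 19]
BINARY_OP + → 0 + 19 = 19. Stack: [19]
STORE_FAST r → r=19. Stack: []
LOAD_FAST_LOAD_FAST w,w → push 26,26. Stack: [26, 26]
BINARY_OP - → 26 - 26 = 0. Stack: [0]
STORE_FAST n → n=0. Stack: []
LOAD_FAST r → push 19. Stack: [19]
RETURN_VALUE → return 19.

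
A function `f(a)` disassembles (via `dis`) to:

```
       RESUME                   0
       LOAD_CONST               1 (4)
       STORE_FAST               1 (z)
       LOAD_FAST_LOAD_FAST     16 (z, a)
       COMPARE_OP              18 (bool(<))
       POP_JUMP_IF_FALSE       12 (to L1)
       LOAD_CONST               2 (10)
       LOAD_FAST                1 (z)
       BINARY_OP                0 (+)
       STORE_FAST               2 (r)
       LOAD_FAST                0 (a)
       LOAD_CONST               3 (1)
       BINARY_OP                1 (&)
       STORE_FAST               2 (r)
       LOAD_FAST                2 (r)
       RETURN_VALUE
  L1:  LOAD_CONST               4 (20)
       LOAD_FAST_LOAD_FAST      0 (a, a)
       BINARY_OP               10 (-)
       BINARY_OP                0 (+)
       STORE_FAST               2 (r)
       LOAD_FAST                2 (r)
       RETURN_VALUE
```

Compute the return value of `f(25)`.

LOAD_CONST → push 4. Stack: [4]
STORE_FAST z → z=4. Stack: []
LOAD_FAST_LOAD_FAST z,a → push 4,25. Stack: [4, 25]
COMPARE_OP bool(<) → 4 vs 25 = True. Stack: [True]
POP_JUMP_IF_FALSE → pop True; no jump. Stack: []
LOAD_CONST → push 10. Stack: [10]
LOAD_FAST z → push 4. Stack: [10, 4]
BINARY_OP + → 10 + 4 = 14. Stack: [14]
STORE_FAST r → r=14. Stack: []
LOAD_FAST a → push 25. Stack: [25]
LOAD_CONST → push 1. Stack: [25, 1]
BINARY_OP & → 25 & 1 = 1. Stack: [1]
STORE_FAST r → r=1. Stack: []
LOAD_FAST r → push 1. Stack: [1]
RETURN_VALUE → return 1.

1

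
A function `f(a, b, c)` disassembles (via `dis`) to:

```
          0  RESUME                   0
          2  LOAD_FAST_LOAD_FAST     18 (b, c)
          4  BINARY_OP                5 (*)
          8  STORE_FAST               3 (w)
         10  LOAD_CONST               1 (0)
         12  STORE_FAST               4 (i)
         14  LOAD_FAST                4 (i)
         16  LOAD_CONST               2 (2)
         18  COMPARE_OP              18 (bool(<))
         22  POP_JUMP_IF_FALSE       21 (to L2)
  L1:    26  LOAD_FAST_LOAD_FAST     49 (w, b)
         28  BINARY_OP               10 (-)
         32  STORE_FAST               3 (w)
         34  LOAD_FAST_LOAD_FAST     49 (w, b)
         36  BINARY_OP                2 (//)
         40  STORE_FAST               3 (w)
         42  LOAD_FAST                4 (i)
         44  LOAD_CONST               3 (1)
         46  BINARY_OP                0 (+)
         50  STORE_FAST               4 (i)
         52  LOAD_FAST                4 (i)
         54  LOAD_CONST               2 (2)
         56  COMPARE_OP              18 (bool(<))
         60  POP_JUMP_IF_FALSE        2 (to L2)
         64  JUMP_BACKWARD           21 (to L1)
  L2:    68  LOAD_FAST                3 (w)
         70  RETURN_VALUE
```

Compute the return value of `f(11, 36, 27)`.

-1

LOAD_FAST_LOAD_FAST b,c → push 36,27. Stack: [36, 27]
BINARY_OP * → 36 * 27 = 972. Stack: [972]
STORE_FAST w → w=972. Stack: []
LOAD_CONST → push 0. Stack: [0]
STORE_FAST i → i=0. Stack: []
LOAD_FAST i → push 0. Stack: [0]
LOAD_CONST → push 2. Stack: [0, 2]
COMPARE_OP bool(<) → 0 vs 2 = True. Stack: [True]
POP_JUMP_IF_FALSE → pop True; no jump. Stack: []
LOAD_FAST_LOAD_FAST w,b → push 972,36. Stack: [972, 36]
BINARY_OP - → 972 - 36 = 936. Stack: [936]
STORE_FAST w → w=936. Stack: []
LOAD_FAST_LOAD_FAST w,b → push 936,36. Stack: [936, 36]
BINARY_OP // → 936 // 36 = 26. Stack: [26]
STORE_FAST w → w=26. Stack: []
LOAD_FAST i → push 0. Stack: [0]
LOAD_CONST → push 1. Stack: [0, 1]
BINARY_OP + → 0 + 1 = 1. Stack: [1]
STORE_FAST i → i=1. Stack: []
LOAD_FAST i → push 1. Stack: [1]
LOAD_CONST → push 2. Stack: [1, 2]
COMPARE_OP bool(<) → 1 vs 2 = True. Stack: [True]
POP_JUMP_IF_FALSE → pop True; no jump. Stack: []
LOAD_FAST_LOAD_FAST w,b → push 26,36. Stack: [26, 36]
BINARY_OP - → 26 - 36 = -10. Stack: [-10]
STORE_FAST w → w=-10. Stack: []
LOAD_FAST_LOAD_FAST w,b → push -10,36. Stack: [-10, 36]
BINARY_OP // → -10 // 36 = -1. Stack: [-1]
STORE_FAST w → w=-1. Stack: []
LOAD_FAST i → push 1. Stack: [1]
LOAD_CONST → push 1. Stack: [1, 1]
BINARY_OP + → 1 + 1 = 2. Stack: [2]
STORE_FAST i → i=2. Stack: []
LOAD_FAST i → push 2. Stack: [2]
LOAD_CONST → push 2. Stack: [2, 2]
COMPARE_OP bool(<) → 2 vs 2 = False. Stack: [False]
POP_JUMP_IF_FALSE → pop False; jump. Stack: []
LOAD_FAST w → push -1. Stack: [-1]
RETURN_VALUE → return -1.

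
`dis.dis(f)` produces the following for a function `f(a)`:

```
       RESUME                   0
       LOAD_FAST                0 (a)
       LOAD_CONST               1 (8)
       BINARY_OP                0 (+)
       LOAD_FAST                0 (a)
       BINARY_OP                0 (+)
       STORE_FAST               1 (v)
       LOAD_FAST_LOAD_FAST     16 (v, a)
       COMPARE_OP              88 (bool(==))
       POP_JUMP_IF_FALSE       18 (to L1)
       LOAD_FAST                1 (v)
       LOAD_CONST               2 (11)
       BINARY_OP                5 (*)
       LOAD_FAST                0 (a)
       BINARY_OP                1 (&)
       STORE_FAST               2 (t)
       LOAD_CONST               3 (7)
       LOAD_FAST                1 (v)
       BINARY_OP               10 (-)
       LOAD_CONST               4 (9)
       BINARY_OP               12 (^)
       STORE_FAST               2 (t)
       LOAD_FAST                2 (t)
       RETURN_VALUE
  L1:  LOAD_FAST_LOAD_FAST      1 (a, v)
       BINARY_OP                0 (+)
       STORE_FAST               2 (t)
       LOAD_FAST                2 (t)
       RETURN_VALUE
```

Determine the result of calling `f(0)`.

LOAD_FAST a → push 0. Stack: [0]
LOAD_CONST → push 8. Stack: [0, 8]
BINARY_OP + → 0 + 8 = 8. Stack: [8]
LOAD_FAST a → push 0. Stack: [8, 0]
BINARY_OP + → 8 + 0 = 8. Stack: [8]
STORE_FAST v → v=8. Stack: []
LOAD_FAST_LOAD_FAST v,a → push 8,0. Stack: [8, 0]
COMPARE_OP bool(==) → 8 vs 0 = False. Stack: [False]
POP_JUMP_IF_FALSE → pop False; jump. Stack: []
LOAD_FAST_LOAD_FAST a,v → push 0,8. Stack: [0, 8]
BINARY_OP + → 0 + 8 = 8. Stack: [8]
STORE_FAST t → t=8. Stack: []
LOAD_FAST t → push 8. Stack: [8]
RETURN_VALUE → return 8.

8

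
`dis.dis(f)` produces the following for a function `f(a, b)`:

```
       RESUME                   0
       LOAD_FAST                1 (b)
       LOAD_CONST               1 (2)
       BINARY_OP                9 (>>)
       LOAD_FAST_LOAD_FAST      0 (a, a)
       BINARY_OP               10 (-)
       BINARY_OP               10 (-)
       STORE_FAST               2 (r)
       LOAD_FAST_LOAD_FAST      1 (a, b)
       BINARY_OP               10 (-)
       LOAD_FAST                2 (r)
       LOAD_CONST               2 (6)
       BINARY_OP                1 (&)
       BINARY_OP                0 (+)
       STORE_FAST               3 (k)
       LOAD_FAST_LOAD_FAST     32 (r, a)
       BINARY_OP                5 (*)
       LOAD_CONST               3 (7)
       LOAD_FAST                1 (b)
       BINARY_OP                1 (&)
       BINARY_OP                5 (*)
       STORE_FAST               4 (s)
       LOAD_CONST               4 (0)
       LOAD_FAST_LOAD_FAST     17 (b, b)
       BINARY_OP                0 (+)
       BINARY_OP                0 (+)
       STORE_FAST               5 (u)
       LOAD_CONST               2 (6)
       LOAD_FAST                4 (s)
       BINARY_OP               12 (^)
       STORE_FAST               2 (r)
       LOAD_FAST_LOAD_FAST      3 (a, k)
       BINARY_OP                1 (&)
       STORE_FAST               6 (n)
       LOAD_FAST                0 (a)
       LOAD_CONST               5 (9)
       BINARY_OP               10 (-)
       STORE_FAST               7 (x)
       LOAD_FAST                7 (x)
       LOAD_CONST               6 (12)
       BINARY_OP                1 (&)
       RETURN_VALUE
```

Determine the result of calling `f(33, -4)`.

LOAD_FAST b → push -4. Stack: [-4]
LOAD_CONST → push 2. Stack: [-4, 2]
BINARY_OP >> → -4 >> 2 = -1. Stack: [-1]
LOAD_FAST_LOAD_FAST a,a → push 33,33. Stack: [-1, 33, 33]
BINARY_OP - → 33 - 33 = 0. Stack: [-1, 0]
BINARY_OP - → -1 - 0 = -1. Stack: [-1]
STORE_FAST r → r=-1. Stack: []
LOAD_FAST_LOAD_FAST a,b → push 33,-4. Stack: [33, -4]
BINARY_OP - → 33 - -4 = 37. Stack: [37]
LOAD_FAST r → push -1. Stack: [37, -1]
LOAD_CONST → push 6. Stack: [37, -1, 6]
BINARY_OP & → -1 & 6 = 6. Stack: [37, 6]
BINARY_OP + → 37 + 6 = 43. Stack: [43]
STORE_FAST k → k=43. Stack: []
LOAD_FAST_LOAD_FAST r,a → push -1,33. Stack: [-1, 33]
BINARY_OP * → -1 * 33 = -33. Stack: [-33]
LOAD_CONST → push 7. Stack: [-33, 7]
LOAD_FAST b → push -4. Stack: [-33, 7, -4]
BINARY_OP & → 7 & -4 = 4. Stack: [-33, 4]
BINARY_OP * → -33 * 4 = -132. Stack: [-132]
STORE_FAST s → s=-132. Stack: []
LOAD_CONST → push 0. Stack: [0]
LOAD_FAST_LOAD_FAST b,b → push -4,-4. Stack: [0, -4, -4]
BINARY_OP + → -4 + -4 = -8. Stack: [0, -8]
BINARY_OP + → 0 + -8 = -8. Stack: [-8]
STORE_FAST u → u=-8. Stack: []
LOAD_CONST → push 6. Stack: [6]
LOAD_FAST s → push -132. Stack: [6, -132]
BINARY_OP ^ → 6 ^ -132 = -134. Stack: [-134]
STORE_FAST r → r=-134. Stack: []
LOAD_FAST_LOAD_FAST a,k → push 33,43. Stack: [33, 43]
BINARY_OP & → 33 & 43 = 33. Stack: [33]
STORE_FAST n → n=33. Stack: []
LOAD_FAST a → push 33. Stack: [33]
LOAD_CONST → push 9. Stack: [33, 9]
BINARY_OP - → 33 - 9 = 24. Stack: [24]
STORE_FAST x → x=24. Stack: []
LOAD_FAST x → push 24. Stack: [24]
LOAD_CONST → push 12. Stack: [24, 12]
BINARY_OP & → 24 & 12 = 8. Stack: [8]
RETURN_VALUE → return 8.

8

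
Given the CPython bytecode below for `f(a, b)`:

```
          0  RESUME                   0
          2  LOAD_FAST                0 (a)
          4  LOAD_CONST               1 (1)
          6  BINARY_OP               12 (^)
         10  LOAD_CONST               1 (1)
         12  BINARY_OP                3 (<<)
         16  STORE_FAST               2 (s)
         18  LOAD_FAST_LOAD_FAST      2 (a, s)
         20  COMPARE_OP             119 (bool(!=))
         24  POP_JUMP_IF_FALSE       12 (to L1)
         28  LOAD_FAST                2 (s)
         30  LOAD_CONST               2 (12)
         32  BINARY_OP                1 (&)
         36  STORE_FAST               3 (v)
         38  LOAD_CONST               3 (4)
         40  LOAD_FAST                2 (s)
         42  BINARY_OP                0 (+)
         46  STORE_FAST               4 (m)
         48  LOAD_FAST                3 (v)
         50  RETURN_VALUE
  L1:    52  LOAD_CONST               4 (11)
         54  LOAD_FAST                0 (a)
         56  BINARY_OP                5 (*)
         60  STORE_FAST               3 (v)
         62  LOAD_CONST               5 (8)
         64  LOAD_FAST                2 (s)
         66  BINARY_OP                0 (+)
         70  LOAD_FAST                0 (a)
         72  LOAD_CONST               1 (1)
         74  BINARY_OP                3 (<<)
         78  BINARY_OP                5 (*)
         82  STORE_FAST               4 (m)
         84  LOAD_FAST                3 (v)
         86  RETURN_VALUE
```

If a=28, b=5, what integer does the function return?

8

LOAD_FAST a → push 28. Stack: [28]
LOAD_CONST → push 1. Stack: [28, 1]
BINARY_OP ^ → 28 ^ 1 = 29. Stack: [29]
LOAD_CONST → push 1. Stack: [29, 1]
BINARY_OP << → 29 << 1 = 58. Stack: [58]
STORE_FAST s → s=58. Stack: []
LOAD_FAST_LOAD_FAST a,s → push 28,58. Stack: [28, 58]
COMPARE_OP bool(!=) → 28 vs 58 = True. Stack: [True]
POP_JUMP_IF_FALSE → pop True; no jump. Stack: []
LOAD_FAST s → push 58. Stack: [58]
LOAD_CONST → push 12. Stack: [58, 12]
BINARY_OP & → 58 & 12 = 8. Stack: [8]
STORE_FAST v → v=8. Stack: []
LOAD_CONST → push 4. Stack: [4]
LOAD_FAST s → push 58. Stack: [4, 58]
BINARY_OP + → 4 + 58 = 62. Stack: [62]
STORE_FAST m → m=62. Stack: []
LOAD_FAST v → push 8. Stack: [8]
RETURN_VALUE → return 8.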